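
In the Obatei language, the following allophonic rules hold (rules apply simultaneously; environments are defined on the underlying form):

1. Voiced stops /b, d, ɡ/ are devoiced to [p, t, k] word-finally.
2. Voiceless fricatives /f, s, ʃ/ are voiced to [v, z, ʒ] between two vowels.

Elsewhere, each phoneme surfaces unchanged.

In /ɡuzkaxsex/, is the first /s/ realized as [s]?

Yes

/s/ (between /x/ and /e/) is in the target of rule 2 but the environment (between two vowels) is not met → [s].
The actual realization is [s], which matches [s].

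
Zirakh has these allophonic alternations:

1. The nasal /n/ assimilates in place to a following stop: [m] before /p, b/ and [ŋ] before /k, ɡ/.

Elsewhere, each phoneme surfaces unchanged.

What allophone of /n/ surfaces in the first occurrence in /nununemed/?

/n/ (word-initial) is in the target of rule 1 but the environment (before a labial or velar stop) is not met → [n].

[n]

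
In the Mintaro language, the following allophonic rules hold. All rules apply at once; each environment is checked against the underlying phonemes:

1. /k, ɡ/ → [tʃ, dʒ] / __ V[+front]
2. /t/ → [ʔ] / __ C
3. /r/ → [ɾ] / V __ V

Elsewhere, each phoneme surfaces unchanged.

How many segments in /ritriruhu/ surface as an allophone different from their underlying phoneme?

2

Segments that undergo a rule: /t/ → [ʔ] (rule 2); /r/ → [ɾ] (rule 3).
All other segments surface unchanged.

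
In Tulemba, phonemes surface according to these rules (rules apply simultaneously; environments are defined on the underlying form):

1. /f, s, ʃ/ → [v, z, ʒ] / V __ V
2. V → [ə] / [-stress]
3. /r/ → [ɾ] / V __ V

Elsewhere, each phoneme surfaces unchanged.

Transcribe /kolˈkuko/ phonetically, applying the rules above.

[kəlˈkukə]

/k/ stays [k].
/o/ (between /k/ and /l/) occurs in an unstressed syllable → [ə] by rule 2.
/l/ (between /o/ and /k/) is unaffected → [l].
/k/ — not in any rule's target class → [k].
/u/ (between /k/ and /k/): rule 2 targets it, but not in an unstressed syllable → unchanged [u].
/k/ — not in any rule's target class → [k].
/o/ meets the environment for rule 2 (in an unstressed syllable) → [ə].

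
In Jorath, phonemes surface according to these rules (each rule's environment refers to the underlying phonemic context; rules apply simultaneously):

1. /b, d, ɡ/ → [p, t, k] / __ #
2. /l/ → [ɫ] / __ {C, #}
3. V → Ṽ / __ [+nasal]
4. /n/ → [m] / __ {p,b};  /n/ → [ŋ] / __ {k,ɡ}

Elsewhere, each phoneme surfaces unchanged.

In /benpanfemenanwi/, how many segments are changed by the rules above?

Segments that undergo a rule: /e/ → [ẽ] (rule 3); /n/ → [m] (rule 4); /a/ → [ã] (rule 3); /e/ → [ẽ] (rule 3); /e/ → [ẽ] (rule 3); /a/ → [ã] (rule 3).
All other segments surface unchanged.

6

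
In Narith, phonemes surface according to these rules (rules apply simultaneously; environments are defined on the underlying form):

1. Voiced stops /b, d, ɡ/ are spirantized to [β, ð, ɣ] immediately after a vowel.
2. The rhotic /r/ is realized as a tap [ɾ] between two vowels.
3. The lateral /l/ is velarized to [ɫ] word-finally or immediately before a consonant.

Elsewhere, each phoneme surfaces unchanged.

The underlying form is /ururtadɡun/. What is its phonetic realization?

[uɾurtaðɡun]

/u/ — not in any rule's target class → [u].
/r/ meets the environment for rule 2 (between two vowels) → [ɾ].
/u/ (between /r/ and /r/) is unaffected → [u].
/r/ (between /u/ and /t/): rule 2 targets it, but not between two vowels → unchanged [r].
/t/ — not in any rule's target class → [t].
/a/ stays [a].
/d/ — between /a/ and /ɡ/, immediately after a vowel — surfaces as [ð] (rule 1).
/ɡ/ — between /d/ and /u/; rule 1 does not apply here → [ɡ].
/u/ (between /ɡ/ and /n/): no rule targets it → [u].
/n/ stays [n].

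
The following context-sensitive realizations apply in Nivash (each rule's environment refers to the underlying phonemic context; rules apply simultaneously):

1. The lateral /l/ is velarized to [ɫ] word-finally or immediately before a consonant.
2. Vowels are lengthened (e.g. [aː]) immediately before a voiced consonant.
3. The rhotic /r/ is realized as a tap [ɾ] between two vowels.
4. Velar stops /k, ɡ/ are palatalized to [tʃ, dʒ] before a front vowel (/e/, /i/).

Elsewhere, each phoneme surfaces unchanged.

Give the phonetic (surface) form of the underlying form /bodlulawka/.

[boːdluːlaːwka]

/b/ (word-initial) is unaffected → [b].
/o/ (between /b/ and /d/): before a voiced consonant, so rule 2 applies → [oː].
/d/ stays [d].
/l/ (between /d/ and /u/): rule 1 targets it, but not word-finally or immediately before a consonant → unchanged [l].
/u/ — between /l/ and /l/, before a voiced consonant — surfaces as [uː] (rule 2).
/l/ (between /u/ and /a/): rule 1 targets it, but not word-finally or immediately before a consonant → unchanged [l].
/a/ (between /l/ and /w/) occurs before a voiced consonant → [aː] by rule 2.
/w/ (between /a/ and /k/) is unaffected → [w].
/k/ (between /w/ and /a/) is in the target of rule 4 but the environment (before a front vowel) is not met → [k].
/a/ (word-final): rule 2 targets it, but not before a voiced consonant → unchanged [a].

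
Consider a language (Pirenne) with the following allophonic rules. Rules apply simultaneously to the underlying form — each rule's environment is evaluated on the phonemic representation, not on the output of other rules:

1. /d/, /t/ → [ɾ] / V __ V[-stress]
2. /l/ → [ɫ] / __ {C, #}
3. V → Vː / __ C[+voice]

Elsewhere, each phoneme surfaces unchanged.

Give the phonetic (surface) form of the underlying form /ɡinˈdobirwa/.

[ɡiːnˈdoːbiːrwa]

/ɡ/ (word-initial): no rule targets it → [ɡ].
/i/ — between /ɡ/ and /n/, before a voiced consonant — surfaces as [iː] (rule 3).
/n/ (between /i/ and /d/): no rule targets it → [n].
/d/ (between /n/ and /o/): rule 1 targets it, but not between a vowel and a following unstressed vowel → unchanged [d].
/o/ (between /d/ and /b/) occurs before a voiced consonant → [oː] by rule 3.
/b/ — not in any rule's target class → [b].
Rule 3 applies to /i/ (between /b/ and /r/: before a voiced consonant) → [iː].
/r/ stays [r].
/w/ stays [w].
/a/ (word-final) is in the target of rule 3 but the environment (before a voiced consonant) is not met → [a].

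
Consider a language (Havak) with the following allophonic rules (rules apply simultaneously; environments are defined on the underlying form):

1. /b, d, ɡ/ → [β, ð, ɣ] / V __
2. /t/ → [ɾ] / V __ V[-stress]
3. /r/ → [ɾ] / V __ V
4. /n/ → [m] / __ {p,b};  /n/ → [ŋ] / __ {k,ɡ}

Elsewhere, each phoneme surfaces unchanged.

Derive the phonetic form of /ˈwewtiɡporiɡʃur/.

[ˈwewtiɣpoɾiɣʃur]

/w/ (word-initial): no rule targets it → [w].
/e/ stays [e].
/w/ (between /e/ and /t/): no rule targets it → [w].
/t/ (between /w/ and /i/) fails the environment for rule 2, so it stays [t].
/i/ — not in any rule's target class → [i].
/ɡ/ (between /i/ and /p/) occurs immediately after a vowel → [ɣ] by rule 1.
/p/ (between /ɡ/ and /o/) is unaffected → [p].
/o/ stays [o].
/r/ meets the environment for rule 3 (between two vowels) → [ɾ].
/i/ stays [i].
/ɡ/ meets the environment for rule 1 (immediately after a vowel) → [ɣ].
/ʃ/ — not in any rule's target class → [ʃ].
/u/ — not in any rule's target class → [u].
/r/ (word-final) fails the environment for rule 3, so it stays [r].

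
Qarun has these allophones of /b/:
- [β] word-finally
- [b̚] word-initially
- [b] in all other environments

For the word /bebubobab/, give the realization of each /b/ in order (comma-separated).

Occurrence 1 (position 1): word-initially → [b̚].
Occurrence 2 (position 3): no conditioning environment matches → elsewhere allophone [b].
Occurrence 3 (position 5): no conditioning environment matches → elsewhere allophone [b].
Occurrence 4 (position 7): no conditioning environment matches → elsewhere allophone [b].
Occurrence 5 (position 9): word-finally → [β].

[b̚], [b], [b], [b], [β]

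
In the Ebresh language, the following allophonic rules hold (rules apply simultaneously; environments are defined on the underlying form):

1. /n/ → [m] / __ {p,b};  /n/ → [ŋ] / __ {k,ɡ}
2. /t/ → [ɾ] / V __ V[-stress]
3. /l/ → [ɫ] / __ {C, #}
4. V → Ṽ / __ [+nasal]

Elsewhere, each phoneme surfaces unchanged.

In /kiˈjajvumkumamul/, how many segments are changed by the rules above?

Segments that undergo a rule: /u/ → [ũ] (rule 4); /u/ → [ũ] (rule 4); /a/ → [ã] (rule 4); /l/ → [ɫ] (rule 3).
All other segments surface unchanged.

4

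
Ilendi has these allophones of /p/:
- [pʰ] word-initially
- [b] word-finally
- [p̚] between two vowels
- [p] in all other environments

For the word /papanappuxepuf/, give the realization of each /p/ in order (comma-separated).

[pʰ], [p̚], [p], [p], [p̚]

Occurrence 1 (position 1): word-initially → [pʰ].
Occurrence 2 (position 3): between two vowels → [p̚].
Occurrence 3 (position 7): no conditioning environment matches → elsewhere allophone [p].
Occurrence 4 (position 8): no conditioning environment matches → elsewhere allophone [p].
Occurrence 5 (position 12): between two vowels → [p̚].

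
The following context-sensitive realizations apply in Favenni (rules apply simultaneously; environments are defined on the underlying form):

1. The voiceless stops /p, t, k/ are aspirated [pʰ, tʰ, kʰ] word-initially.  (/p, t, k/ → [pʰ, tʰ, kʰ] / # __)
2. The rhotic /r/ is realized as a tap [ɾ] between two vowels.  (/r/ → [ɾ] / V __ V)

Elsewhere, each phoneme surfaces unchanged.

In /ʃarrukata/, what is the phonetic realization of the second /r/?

[r]

/r/ (between /r/ and /u/): rule 2 targets it, but not between two vowels → unchanged [r].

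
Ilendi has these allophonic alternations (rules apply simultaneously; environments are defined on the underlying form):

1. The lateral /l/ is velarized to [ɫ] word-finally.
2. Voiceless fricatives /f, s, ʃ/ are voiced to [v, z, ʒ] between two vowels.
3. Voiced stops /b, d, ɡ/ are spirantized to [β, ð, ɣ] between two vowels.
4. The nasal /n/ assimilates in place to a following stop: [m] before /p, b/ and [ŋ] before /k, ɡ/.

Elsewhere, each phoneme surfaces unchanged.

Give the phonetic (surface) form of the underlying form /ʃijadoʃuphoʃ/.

[ʃijaðoʒuphoʃ]

/ʃ/ (word-initial) fails the environment for rule 2, so it stays [ʃ].
Rule 3 applies to /d/ (between /a/ and /o/: between two vowels) → [ð].
/ʃ/ (between /o/ and /u/) occurs between two vowels → [ʒ] by rule 2.
/ʃ/ (word-final) fails the environment for rule 2, so it stays [ʃ].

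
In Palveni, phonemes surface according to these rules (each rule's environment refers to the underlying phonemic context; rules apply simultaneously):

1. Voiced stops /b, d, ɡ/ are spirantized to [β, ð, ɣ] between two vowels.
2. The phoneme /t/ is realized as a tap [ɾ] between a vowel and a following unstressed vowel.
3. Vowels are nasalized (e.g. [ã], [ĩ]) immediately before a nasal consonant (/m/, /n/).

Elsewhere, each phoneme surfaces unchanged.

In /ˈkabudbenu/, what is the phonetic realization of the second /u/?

[u]

/u/ (word-final) is in the target of rule 3 but the environment (before a nasal consonant) is not met → [u].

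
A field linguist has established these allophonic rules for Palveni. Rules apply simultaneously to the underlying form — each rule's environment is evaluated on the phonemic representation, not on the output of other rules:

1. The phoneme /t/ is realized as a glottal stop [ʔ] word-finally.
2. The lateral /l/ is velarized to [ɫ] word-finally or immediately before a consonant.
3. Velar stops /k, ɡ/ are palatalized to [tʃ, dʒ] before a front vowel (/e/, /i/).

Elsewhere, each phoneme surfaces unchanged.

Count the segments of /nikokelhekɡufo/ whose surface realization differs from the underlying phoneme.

2

Segments that undergo a rule: /k/ → [tʃ] (rule 3); /l/ → [ɫ] (rule 2).
All other segments surface unchanged.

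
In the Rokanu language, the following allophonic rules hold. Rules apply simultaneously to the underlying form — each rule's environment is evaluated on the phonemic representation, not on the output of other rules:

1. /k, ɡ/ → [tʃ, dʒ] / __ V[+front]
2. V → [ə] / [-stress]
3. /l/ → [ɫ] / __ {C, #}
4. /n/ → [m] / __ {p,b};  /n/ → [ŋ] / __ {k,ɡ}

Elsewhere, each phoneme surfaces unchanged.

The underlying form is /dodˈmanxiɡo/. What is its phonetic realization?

/d/ (word-initial): no rule targets it → [d].
/o/ (between /d/ and /d/): in an unstressed syllable, so rule 2 applies → [ə].
/d/ stays [d].
/m/ (between /d/ and /a/) is unaffected → [m].
/a/ (between /m/ and /n/) is in the target of rule 2 but the environment (in an unstressed syllable) is not met → [a].
/n/ (between /a/ and /x/) fails the environment for rule 4, so it stays [n].
/x/ stays [x].
/i/ (between /x/ and /ɡ/): in an unstressed syllable, so rule 2 applies → [ə].
/ɡ/ (between /i/ and /o/) is in the target of rule 1 but the environment (before a front vowel) is not met → [ɡ].
Rule 2 applies to /o/ (word-final: in an unstressed syllable) → [ə].

[dədˈmanxəɡə]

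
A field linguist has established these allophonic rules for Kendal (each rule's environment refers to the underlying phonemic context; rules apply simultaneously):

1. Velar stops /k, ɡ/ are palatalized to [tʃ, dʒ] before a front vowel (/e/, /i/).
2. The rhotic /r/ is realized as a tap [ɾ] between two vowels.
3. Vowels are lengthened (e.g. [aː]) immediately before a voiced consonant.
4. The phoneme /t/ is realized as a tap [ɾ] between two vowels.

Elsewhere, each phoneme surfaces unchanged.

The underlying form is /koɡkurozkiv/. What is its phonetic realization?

/k/ (word-initial): rule 1 targets it, but not before a front vowel → unchanged [k].
/o/ (between /k/ and /ɡ/) occurs before a voiced consonant → [oː] by rule 3.
/ɡ/ (between /o/ and /k/): rule 1 targets it, but not before a front vowel → unchanged [ɡ].
/k/ (between /ɡ/ and /u/) fails the environment for rule 1, so it stays [k].
Rule 3 applies to /u/ (between /k/ and /r/: before a voiced consonant) → [uː].
/r/ meets the environment for rule 2 (between two vowels) → [ɾ].
Rule 3 applies to /o/ (between /r/ and /z/: before a voiced consonant) → [oː].
/z/ (between /o/ and /k/): no rule targets it → [z].
/k/ (between /z/ and /i/): before a front vowel, so rule 1 applies → [tʃ].
/i/ meets the environment for rule 3 (before a voiced consonant) → [iː].
/v/ (word-final): no rule targets it → [v].

[koːɡkuːɾoːztʃiːv]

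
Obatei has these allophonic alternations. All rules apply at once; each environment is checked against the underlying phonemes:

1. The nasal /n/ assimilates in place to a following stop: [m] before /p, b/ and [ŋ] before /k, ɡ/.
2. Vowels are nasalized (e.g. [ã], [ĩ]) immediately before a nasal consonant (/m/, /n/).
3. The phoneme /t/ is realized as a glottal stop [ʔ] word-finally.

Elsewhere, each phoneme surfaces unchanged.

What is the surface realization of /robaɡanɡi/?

[robaɡãŋɡi]

/r/ (word-initial): no rule targets it → [r].
/o/ (between /r/ and /b/) is in the target of rule 2 but the environment (before a nasal consonant) is not met → [o].
/b/ (between /o/ and /a/): no rule targets it → [b].
/a/ (between /b/ and /ɡ/): rule 2 targets it, but not before a nasal consonant → unchanged [a].
/ɡ/ (between /a/ and /a/) is unaffected → [ɡ].
/a/ (between /ɡ/ and /n/): before a nasal consonant, so rule 2 applies → [ã].
/n/ — between /a/ and /ɡ/, before a labial or velar stop — surfaces as [ŋ] (rule 1).
/ɡ/ (between /n/ and /i/): no rule targets it → [ɡ].
/i/ (word-final) is in the target of rule 2 but the environment (before a nasal consonant) is not met → [i].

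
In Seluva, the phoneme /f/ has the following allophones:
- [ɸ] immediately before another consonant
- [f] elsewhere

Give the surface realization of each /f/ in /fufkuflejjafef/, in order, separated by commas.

[f], [ɸ], [ɸ], [f], [f]

Occurrence 1 (position 1): no conditioning environment matches → elsewhere allophone [f].
Occurrence 2 (position 3): immediately before another consonant → [ɸ].
Occurrence 3 (position 6): immediately before another consonant → [ɸ].
Occurrence 4 (position 12): no conditioning environment matches → elsewhere allophone [f].
Occurrence 5 (position 14): no conditioning environment matches → elsewhere allophone [f].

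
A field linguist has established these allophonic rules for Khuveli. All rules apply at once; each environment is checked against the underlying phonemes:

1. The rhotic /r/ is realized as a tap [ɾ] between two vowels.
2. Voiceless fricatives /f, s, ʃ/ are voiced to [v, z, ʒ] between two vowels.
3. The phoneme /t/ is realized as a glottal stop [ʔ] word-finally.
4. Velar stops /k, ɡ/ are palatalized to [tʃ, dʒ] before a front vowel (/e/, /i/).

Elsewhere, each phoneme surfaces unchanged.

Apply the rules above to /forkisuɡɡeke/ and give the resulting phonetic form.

/f/ — word-initial; rule 2 does not apply here → [f].
/o/ stays [o].
/r/ (between /o/ and /k/) fails the environment for rule 1, so it stays [r].
/k/ (between /r/ and /i/): before a front vowel, so rule 4 applies → [tʃ].
/i/ (between /k/ and /s/): no rule targets it → [i].
/s/ (between /i/ and /u/) occurs between two vowels → [z] by rule 2.
/u/ stays [u].
/ɡ/ (between /u/ and /ɡ/) fails the environment for rule 4, so it stays [ɡ].
/ɡ/ (between /ɡ/ and /e/) occurs before a front vowel → [dʒ] by rule 4.
/e/ (between /ɡ/ and /k/) is unaffected → [e].
/k/ — between /e/ and /e/, before a front vowel — surfaces as [tʃ] (rule 4).
/e/ stays [e].

[fortʃizuɡdʒetʃe]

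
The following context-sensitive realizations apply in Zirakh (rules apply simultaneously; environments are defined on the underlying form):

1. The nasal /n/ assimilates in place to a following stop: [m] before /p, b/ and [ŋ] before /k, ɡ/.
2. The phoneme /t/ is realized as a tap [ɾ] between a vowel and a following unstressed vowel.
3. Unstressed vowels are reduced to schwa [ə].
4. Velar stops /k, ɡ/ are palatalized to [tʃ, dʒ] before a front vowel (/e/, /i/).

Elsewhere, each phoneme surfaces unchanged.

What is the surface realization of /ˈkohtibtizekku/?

/k/ — word-initial; rule 4 does not apply here → [k].
/o/ (between /k/ and /h/) fails the environment for rule 3, so it stays [o].
/h/ — not in any rule's target class → [h].
/t/ (between /h/ and /i/) is in the target of rule 2 but the environment (between a vowel and a following unstressed vowel) is not met → [t].
/i/ (between /t/ and /b/) occurs in an unstressed syllable → [ə] by rule 3.
/b/ (between /i/ and /t/) is unaffected → [b].
/t/ (between /b/ and /i/) is in the target of rule 2 but the environment (between a vowel and a following unstressed vowel) is not met → [t].
/i/ (between /t/ and /z/): in an unstressed syllable, so rule 3 applies → [ə].
/z/ stays [z].
/e/ — between /z/ and /k/, in an unstressed syllable — surfaces as [ə] (rule 3).
/k/ (between /e/ and /k/) fails the environment for rule 4, so it stays [k].
/k/ (between /k/ and /u/): rule 4 targets it, but not before a front vowel → unchanged [k].
/u/ meets the environment for rule 3 (in an unstressed syllable) → [ə].

[ˈkohtəbtəzəkkə]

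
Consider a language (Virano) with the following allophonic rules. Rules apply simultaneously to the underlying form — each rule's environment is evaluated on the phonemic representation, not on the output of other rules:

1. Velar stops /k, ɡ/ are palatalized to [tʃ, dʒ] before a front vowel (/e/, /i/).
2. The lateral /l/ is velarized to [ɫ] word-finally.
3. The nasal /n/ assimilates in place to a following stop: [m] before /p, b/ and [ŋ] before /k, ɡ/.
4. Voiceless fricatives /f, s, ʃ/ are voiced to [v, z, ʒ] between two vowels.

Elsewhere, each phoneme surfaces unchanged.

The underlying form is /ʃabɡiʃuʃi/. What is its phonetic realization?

/ʃ/ — word-initial; rule 4 does not apply here → [ʃ].
/a/ (between /ʃ/ and /b/): no rule targets it → [a].
/b/ — not in any rule's target class → [b].
/ɡ/ — between /b/ and /i/, before a front vowel — surfaces as [dʒ] (rule 1).
/i/ (between /ɡ/ and /ʃ/) is unaffected → [i].
/ʃ/ — between /i/ and /u/, between two vowels — surfaces as [ʒ] (rule 4).
/u/ (between /ʃ/ and /ʃ/): no rule targets it → [u].
/ʃ/ (between /u/ and /i/) occurs between two vowels → [ʒ] by rule 4.
/i/ stays [i].

[ʃabdʒiʒuʒi]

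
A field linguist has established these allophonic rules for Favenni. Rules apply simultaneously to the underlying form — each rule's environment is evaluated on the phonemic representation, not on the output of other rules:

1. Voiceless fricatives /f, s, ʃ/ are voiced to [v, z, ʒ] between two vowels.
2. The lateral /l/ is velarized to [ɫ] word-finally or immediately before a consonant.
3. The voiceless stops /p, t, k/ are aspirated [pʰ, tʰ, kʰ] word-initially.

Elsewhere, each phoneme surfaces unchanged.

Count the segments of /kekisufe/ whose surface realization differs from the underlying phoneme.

Segments that undergo a rule: /k/ → [kʰ] (rule 3); /s/ → [z] (rule 1); /f/ → [v] (rule 1).
All other segments surface unchanged.

3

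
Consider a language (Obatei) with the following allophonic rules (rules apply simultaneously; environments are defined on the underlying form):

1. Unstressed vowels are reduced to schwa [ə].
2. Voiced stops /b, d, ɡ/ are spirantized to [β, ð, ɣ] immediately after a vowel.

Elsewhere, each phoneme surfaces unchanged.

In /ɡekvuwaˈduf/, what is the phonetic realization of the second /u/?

/u/ — between /d/ and /f/; rule 1 does not apply here → [u].

[u]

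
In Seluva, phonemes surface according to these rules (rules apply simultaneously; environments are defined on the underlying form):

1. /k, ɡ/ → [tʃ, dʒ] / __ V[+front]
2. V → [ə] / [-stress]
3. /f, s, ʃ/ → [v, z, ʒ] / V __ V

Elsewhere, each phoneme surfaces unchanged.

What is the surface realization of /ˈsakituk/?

/s/ — word-initial; rule 3 does not apply here → [s].
/a/ (between /s/ and /k/) fails the environment for rule 2, so it stays [a].
/k/ (between /a/ and /i/) occurs before a front vowel → [tʃ] by rule 1.
/i/ — between /k/ and /t/, in an unstressed syllable — surfaces as [ə] (rule 2).
/u/ — between /t/ and /k/, in an unstressed syllable — surfaces as [ə] (rule 2).
/k/ (word-final): rule 1 targets it, but not before a front vowel → unchanged [k].

[ˈsatʃətək]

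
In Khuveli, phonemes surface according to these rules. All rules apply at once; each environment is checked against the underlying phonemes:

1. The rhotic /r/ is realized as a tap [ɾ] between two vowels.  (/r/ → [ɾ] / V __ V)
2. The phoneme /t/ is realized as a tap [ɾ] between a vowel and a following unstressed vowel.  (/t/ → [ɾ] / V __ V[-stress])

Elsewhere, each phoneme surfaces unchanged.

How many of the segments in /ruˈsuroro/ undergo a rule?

Segments that undergo a rule: /r/ → [ɾ] (rule 1); /r/ → [ɾ] (rule 1).
All other segments surface unchanged.

2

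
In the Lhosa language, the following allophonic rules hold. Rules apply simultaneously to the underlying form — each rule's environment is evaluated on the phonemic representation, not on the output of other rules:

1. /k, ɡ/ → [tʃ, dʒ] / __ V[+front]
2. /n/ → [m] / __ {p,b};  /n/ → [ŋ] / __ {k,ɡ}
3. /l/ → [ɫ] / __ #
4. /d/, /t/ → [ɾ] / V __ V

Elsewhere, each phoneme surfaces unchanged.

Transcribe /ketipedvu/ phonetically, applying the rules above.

/k/ (word-initial): before a front vowel, so rule 1 applies → [tʃ].
/t/ meets the environment for rule 4 (between two vowels) → [ɾ].
/d/ (between /e/ and /v/) fails the environment for rule 4, so it stays [d].

[tʃeɾipedvu]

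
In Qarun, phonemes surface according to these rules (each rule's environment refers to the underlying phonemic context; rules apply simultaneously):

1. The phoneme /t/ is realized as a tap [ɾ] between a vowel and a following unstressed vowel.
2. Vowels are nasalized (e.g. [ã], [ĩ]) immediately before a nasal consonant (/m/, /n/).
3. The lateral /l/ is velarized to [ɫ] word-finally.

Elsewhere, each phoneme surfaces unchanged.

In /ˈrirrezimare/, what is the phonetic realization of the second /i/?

Rule 2 applies to /i/ (between /z/ and /m/: before a nasal consonant) → [ĩ].

[ĩ]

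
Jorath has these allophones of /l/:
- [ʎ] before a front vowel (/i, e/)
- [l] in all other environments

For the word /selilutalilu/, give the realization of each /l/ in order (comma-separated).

[ʎ], [l], [ʎ], [l]

Occurrence 1 (position 3): before a front vowel (/i, e/) → [ʎ].
Occurrence 2 (position 5): no conditioning environment matches → elsewhere allophone [l].
Occurrence 3 (position 9): before a front vowel (/i, e/) → [ʎ].
Occurrence 4 (position 11): no conditioning environment matches → elsewhere allophone [l].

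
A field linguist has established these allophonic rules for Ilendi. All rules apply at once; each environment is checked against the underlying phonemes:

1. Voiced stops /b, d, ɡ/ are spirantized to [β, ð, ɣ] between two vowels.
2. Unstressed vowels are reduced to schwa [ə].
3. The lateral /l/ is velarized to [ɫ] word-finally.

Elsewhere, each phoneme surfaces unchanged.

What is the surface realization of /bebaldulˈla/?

[bəβəldəlˈla]

/b/ (word-initial) is in the target of rule 1 but the environment (between two vowels) is not met → [b].
Rule 2 applies to /e/ (between /b/ and /b/: in an unstressed syllable) → [ə].
/b/ meets the environment for rule 1 (between two vowels) → [β].
/a/ meets the environment for rule 2 (in an unstressed syllable) → [ə].
/l/ (between /a/ and /d/) is in the target of rule 3 but the environment (word-finally) is not met → [l].
/d/ (between /l/ and /u/) is in the target of rule 1 but the environment (between two vowels) is not met → [d].
/u/ meets the environment for rule 2 (in an unstressed syllable) → [ə].
/l/ (between /u/ and /l/): rule 3 targets it, but not word-finally → unchanged [l].
/l/ (between /l/ and /a/): rule 3 targets it, but not word-finally → unchanged [l].
/a/ (word-final) is in the target of rule 2 but the environment (in an unstressed syllable) is not met → [a].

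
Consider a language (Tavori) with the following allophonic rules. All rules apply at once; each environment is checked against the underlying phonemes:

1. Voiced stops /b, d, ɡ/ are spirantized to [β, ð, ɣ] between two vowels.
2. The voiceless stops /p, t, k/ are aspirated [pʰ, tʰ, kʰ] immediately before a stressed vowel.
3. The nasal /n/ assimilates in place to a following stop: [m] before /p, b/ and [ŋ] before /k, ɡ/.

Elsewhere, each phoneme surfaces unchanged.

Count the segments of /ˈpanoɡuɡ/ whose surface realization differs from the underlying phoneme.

Segments that undergo a rule: /p/ → [pʰ] (rule 2); /ɡ/ → [ɣ] (rule 1).
All other segments surface unchanged.

2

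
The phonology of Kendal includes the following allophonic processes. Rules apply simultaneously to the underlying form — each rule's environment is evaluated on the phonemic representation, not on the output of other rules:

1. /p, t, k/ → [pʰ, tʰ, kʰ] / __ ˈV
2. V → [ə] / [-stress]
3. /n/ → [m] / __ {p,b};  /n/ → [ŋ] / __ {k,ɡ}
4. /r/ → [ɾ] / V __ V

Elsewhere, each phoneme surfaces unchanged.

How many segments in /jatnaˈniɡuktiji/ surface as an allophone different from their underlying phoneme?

Segments that undergo a rule: /a/ → [ə] (rule 2); /a/ → [ə] (rule 2); /u/ → [ə] (rule 2); /i/ → [ə] (rule 2); /i/ → [ə] (rule 2).
All other segments surface unchanged.

5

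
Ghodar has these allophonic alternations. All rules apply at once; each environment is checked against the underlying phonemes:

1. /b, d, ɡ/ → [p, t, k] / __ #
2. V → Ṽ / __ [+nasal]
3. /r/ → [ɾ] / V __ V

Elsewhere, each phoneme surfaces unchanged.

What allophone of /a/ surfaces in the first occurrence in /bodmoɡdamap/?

/a/ (between /d/ and /m/) occurs before a nasal consonant → [ã] by rule 2.

[ã]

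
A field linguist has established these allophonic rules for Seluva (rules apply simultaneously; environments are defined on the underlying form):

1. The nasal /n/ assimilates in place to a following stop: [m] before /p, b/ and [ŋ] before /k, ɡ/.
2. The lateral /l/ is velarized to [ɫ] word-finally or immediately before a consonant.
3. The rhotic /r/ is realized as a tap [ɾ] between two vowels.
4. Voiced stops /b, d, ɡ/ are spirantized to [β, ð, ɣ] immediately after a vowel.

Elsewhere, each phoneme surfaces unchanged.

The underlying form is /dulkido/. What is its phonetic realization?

[duɫkiðo]

/d/ — word-initial; rule 4 does not apply here → [d].
/u/ — not in any rule's target class → [u].
/l/ meets the environment for rule 2 (word-finally or immediately before a consonant) → [ɫ].
/k/ — not in any rule's target class → [k].
/i/ (between /k/ and /d/) is unaffected → [i].
/d/ meets the environment for rule 4 (immediately after a vowel) → [ð].
/o/ (word-final) is unaffected → [o].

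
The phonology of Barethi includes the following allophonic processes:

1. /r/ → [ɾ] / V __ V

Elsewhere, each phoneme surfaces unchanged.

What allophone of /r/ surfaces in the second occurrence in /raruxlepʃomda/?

/r/ meets the environment for rule 1 (between two vowels) → [ɾ].

[ɾ]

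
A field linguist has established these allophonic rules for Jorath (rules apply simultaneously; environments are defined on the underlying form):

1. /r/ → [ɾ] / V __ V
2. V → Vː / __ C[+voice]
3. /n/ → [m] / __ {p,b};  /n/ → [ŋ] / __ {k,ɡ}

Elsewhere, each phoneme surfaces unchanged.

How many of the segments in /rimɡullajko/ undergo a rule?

Segments that undergo a rule: /i/ → [iː] (rule 2); /u/ → [uː] (rule 2); /a/ → [aː] (rule 2).
All other segments surface unchanged.

3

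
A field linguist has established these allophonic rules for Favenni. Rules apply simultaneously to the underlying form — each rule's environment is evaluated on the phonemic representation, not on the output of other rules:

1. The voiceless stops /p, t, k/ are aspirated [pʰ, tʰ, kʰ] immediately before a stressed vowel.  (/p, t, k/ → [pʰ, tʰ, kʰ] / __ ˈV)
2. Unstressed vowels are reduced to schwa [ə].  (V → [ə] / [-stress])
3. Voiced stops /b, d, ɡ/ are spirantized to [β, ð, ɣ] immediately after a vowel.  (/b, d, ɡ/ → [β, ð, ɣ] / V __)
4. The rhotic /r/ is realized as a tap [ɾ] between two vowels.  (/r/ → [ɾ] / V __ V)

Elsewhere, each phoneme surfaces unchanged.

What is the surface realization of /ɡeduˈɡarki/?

[ɡəðəˈɣarkə]

/ɡ/ — word-initial; rule 3 does not apply here → [ɡ].
Rule 2 applies to /e/ (between /ɡ/ and /d/: in an unstressed syllable) → [ə].
/d/ — between /e/ and /u/, immediately after a vowel — surfaces as [ð] (rule 3).
/u/ (between /d/ and /ɡ/): in an unstressed syllable, so rule 2 applies → [ə].
/ɡ/ meets the environment for rule 3 (immediately after a vowel) → [ɣ].
/a/ (between /ɡ/ and /r/): rule 2 targets it, but not in an unstressed syllable → unchanged [a].
/r/ (between /a/ and /k/): rule 4 targets it, but not between two vowels → unchanged [r].
/k/ (between /r/ and /i/) fails the environment for rule 1, so it stays [k].
Rule 2 applies to /i/ (word-final: in an unstressed syllable) → [ə].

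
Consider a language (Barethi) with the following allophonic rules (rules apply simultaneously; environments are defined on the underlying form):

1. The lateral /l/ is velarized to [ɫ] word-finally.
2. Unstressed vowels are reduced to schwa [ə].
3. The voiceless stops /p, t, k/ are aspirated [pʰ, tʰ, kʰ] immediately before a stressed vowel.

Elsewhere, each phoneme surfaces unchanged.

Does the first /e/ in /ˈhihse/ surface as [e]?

/e/ meets the environment for rule 2 (in an unstressed syllable) → [ə].
The actual realization is [ə], not [e].

No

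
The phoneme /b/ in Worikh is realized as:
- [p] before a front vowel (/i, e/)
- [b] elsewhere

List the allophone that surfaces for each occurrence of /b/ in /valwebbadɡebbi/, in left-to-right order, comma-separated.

Occurrence 1 (position 6): no conditioning environment matches → elsewhere allophone [b].
Occurrence 2 (position 7): no conditioning environment matches → elsewhere allophone [b].
Occurrence 3 (position 12): no conditioning environment matches → elsewhere allophone [b].
Occurrence 4 (position 13): before a front vowel (/i, e/) → [p].

[b], [b], [b], [p]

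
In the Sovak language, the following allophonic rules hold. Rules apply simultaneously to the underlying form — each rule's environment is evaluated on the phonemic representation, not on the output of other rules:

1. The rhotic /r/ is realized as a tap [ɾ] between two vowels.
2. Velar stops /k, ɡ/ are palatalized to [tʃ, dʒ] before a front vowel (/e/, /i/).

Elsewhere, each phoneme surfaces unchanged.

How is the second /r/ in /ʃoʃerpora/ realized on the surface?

[ɾ]

/r/ (between /o/ and /a/): between two vowels, so rule 1 applies → [ɾ].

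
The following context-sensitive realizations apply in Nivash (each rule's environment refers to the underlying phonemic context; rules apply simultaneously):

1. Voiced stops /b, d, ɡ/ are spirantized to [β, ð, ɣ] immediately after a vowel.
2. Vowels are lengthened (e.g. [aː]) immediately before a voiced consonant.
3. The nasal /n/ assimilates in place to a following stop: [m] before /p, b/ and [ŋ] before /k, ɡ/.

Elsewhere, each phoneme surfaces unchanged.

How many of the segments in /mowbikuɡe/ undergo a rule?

Segments that undergo a rule: /o/ → [oː] (rule 2); /u/ → [uː] (rule 2); /ɡ/ → [ɣ] (rule 1).
All other segments surface unchanged.

3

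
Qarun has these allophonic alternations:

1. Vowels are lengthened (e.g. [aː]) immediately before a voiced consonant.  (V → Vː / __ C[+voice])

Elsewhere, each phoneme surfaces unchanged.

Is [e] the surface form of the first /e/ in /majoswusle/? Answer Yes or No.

/e/ (word-final) is in the target of rule 1 but the environment (before a voiced consonant) is not met → [e].
The actual realization is [e], which matches [e].

Yes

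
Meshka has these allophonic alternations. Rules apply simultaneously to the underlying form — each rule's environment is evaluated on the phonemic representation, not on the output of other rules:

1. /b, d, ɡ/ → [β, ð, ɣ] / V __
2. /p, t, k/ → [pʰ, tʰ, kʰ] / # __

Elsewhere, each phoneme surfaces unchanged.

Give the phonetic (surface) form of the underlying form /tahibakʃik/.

[tʰahiβakʃik]

/t/ (word-initial): word-initially, so rule 2 applies → [tʰ].
/a/ stays [a].
/h/ (between /a/ and /i/): no rule targets it → [h].
/i/ (between /h/ and /b/): no rule targets it → [i].
/b/ (between /i/ and /a/): immediately after a vowel, so rule 1 applies → [β].
/a/ (between /b/ and /k/) is unaffected → [a].
/k/ (between /a/ and /ʃ/) is in the target of rule 2 but the environment (word-initially) is not met → [k].
/ʃ/ (between /k/ and /i/) is unaffected → [ʃ].
/i/ stays [i].
/k/ (word-final): rule 2 targets it, but not word-initially → unchanged [k].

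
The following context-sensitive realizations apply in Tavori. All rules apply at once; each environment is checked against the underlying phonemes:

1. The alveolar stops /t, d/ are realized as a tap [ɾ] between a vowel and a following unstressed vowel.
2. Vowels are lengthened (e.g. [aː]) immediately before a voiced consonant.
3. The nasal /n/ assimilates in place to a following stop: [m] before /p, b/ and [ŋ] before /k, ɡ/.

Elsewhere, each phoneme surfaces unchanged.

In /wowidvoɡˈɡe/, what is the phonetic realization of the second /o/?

/o/ (between /v/ and /ɡ/): before a voiced consonant, so rule 2 applies → [oː].

[oː]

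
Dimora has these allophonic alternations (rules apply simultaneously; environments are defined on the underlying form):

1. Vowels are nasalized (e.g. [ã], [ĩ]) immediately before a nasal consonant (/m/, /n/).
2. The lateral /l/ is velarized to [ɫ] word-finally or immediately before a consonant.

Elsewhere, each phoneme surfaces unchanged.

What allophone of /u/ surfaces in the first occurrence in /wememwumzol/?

[ũ]

/u/ — between /w/ and /m/, before a nasal consonant — surfaces as [ũ] (rule 1).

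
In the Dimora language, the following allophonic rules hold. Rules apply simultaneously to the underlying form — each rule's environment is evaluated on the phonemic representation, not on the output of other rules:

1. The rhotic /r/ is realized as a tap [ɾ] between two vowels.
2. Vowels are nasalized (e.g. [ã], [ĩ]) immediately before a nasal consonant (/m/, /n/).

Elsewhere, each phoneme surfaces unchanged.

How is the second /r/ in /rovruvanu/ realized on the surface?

/r/ — between /v/ and /u/; rule 1 does not apply here → [r].

[r]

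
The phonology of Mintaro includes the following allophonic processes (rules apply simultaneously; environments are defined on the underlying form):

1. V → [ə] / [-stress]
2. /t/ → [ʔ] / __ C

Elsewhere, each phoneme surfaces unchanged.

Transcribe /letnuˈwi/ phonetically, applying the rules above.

/e/ (between /l/ and /t/) occurs in an unstressed syllable → [ə] by rule 1.
/t/ (between /e/ and /n/): immediately before a consonant, so rule 2 applies → [ʔ].
/u/ — between /n/ and /w/, in an unstressed syllable — surfaces as [ə] (rule 1).
/i/ (word-final): rule 1 targets it, but not in an unstressed syllable → unchanged [i].

[ləʔnəˈwi]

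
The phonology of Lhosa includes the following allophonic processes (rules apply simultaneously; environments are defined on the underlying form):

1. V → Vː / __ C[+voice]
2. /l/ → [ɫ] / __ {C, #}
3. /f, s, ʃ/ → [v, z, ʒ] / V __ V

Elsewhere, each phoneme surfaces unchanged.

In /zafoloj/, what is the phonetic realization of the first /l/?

/l/ (between /o/ and /o/) fails the environment for rule 2, so it stays [l].

[l]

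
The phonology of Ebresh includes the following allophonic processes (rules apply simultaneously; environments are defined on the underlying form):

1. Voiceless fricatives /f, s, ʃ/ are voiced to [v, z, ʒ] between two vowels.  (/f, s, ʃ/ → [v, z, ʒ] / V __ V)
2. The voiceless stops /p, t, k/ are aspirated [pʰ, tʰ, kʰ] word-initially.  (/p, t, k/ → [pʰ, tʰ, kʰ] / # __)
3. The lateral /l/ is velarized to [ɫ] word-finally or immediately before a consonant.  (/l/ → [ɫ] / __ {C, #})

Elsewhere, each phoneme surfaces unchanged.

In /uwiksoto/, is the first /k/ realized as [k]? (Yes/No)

Yes

/k/ (between /i/ and /s/) fails the environment for rule 2, so it stays [k].
The actual realization is [k], which matches [k].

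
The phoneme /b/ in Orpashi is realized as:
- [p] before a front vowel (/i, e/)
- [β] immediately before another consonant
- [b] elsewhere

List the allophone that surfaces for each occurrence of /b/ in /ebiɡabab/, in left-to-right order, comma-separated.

[p], [b], [b]

Occurrence 1 (position 2): before a front vowel (/i, e/) → [p].
Occurrence 2 (position 6): no conditioning environment matches → elsewhere allophone [b].
Occurrence 3 (position 8): no conditioning environment matches → elsewhere allophone [b].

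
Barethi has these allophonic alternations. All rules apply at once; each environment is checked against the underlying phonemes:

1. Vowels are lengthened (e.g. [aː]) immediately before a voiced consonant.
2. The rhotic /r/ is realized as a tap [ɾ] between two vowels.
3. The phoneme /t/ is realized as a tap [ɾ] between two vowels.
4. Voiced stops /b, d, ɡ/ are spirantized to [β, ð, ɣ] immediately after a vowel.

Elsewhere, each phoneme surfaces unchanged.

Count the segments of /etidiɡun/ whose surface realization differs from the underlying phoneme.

Segments that undergo a rule: /t/ → [ɾ] (rule 3); /i/ → [iː] (rule 1); /d/ → [ð] (rule 4); /i/ → [iː] (rule 1); /ɡ/ → [ɣ] (rule 4); /u/ → [uː] (rule 1).
All other segments surface unchanged.

6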